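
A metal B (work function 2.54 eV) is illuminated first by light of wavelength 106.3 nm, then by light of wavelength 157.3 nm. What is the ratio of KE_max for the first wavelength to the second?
1.7079

Using Einstein's equation: KE_max = hc/λ - φ

For λ₁ = 106.3 nm:
E₁ = hc/λ₁ = 11.6636 eV
KE₁ = E₁ - φ = 11.6636 - 2.54 = 9.1236 eV

For λ₂ = 157.3 nm:
E₂ = hc/λ₂ = 7.8820 eV
KE₂ = E₂ - φ = 7.8820 - 2.54 = 5.3420 eV

Ratio: KE₁/KE₂ = 9.1236/5.3420 = 1.7079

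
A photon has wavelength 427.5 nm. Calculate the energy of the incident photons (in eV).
2.9002 eV

Using E = hf = hc/λ:

E = hc/λ = (6.626×10⁻³⁴ J·s)(3×10⁸ m/s) / (427.5×10⁻⁹ m)
E = 2.9002 eV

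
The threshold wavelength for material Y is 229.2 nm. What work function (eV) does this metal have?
5.41 eV

At the threshold wavelength, photon energy equals work function:
φ = hc/λ₀

Calculating:
φ = (6.626×10⁻³⁴ J·s)(3×10⁸ m/s) / (229.2×10⁻⁹ m)
φ = 5.41 eV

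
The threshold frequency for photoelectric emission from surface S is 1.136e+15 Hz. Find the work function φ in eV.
4.70 eV

At the threshold frequency, photon energy equals work function:
φ = hf₀

Calculating:
φ = (6.626×10⁻³⁴ J·s)(1.136e+15 Hz)
φ = 4.70 eV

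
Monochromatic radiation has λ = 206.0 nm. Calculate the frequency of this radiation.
1.4553e+15 Hz

Using the wave equation: c = fλ

Solving for frequency:
f = c/λ = (3×10⁸ m/s) / (206.0×10⁻⁹ m)
f = 1.4553e+15 Hz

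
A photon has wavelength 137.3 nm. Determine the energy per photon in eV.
9.0302 eV

Using E = hf = hc/λ:

E = hc/λ = (6.626×10⁻³⁴ J·s)(3×10⁸ m/s) / (137.3×10⁻⁹ m)
E = 9.0302 eV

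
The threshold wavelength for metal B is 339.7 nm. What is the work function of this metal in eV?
3.65 eV

At the threshold wavelength, photon energy equals work function:
φ = hc/λ₀

Calculating:
φ = (6.626×10⁻³⁴ J·s)(3×10⁸ m/s) / (339.7×10⁻⁹ m)
φ = 3.65 eV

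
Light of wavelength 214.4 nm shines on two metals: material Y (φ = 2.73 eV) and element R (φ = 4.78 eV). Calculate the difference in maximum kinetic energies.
2.0500 eV

Using KE_max = hc/λ - φ for each metal:

Photon energy: E = hc/λ = 5.7828 eV

For material Y (φ₁ = 2.73 eV):
KE₁ = E - φ₁ = 5.7828 - 2.73 = 3.0528 eV

For element R (φ₂ = 4.78 eV):
KE₂ = E - φ₂ = 5.7828 - 4.78 = 1.0028 eV

Difference:
ΔKE = KE₁ - KE₂ = 3.0528 - 1.0028 = 2.0500 eV

Note: The difference equals the difference in work functions: 4.78 - 2.73 = 2.05 eV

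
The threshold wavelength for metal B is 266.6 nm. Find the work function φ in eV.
4.65 eV

At the threshold wavelength, photon energy equals work function:
φ = hc/λ₀

Calculating:
φ = (6.626×10⁻³⁴ J·s)(3×10⁸ m/s) / (266.6×10⁻⁹ m)
φ = 4.65 eV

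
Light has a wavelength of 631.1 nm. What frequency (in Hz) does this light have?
4.7503e+14 Hz

Using the wave equation: c = fλ

Solving for frequency:
f = c/λ = (3×10⁸ m/s) / (631.1×10⁻⁹ m)
f = 4.7503e+14 Hz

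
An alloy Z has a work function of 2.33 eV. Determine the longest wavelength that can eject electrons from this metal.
532.12 nm

The threshold wavelength is when the photon energy equals the work function:
hc/λ₀ = φ

Solving for λ₀:
λ₀ = hc/φ = (6.626×10⁻³⁴ J·s)(3×10⁸ m/s) / (2.33 eV × 1.602×10⁻¹⁹ J/eV)
λ₀ = 532.12 nm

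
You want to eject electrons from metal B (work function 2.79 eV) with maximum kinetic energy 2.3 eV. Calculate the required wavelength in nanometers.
243.58 nm

From Einstein's equation: KE_max = hc/λ - φ

Rearranging for λ:
hc/λ = KE_max + φ
λ = hc/(KE_max + φ)

Required photon energy:
E_photon = KE_max + φ = 2.3 + 2.79 = 5.09 eV

Required wavelength:
λ = hc/E_photon = (6.626×10⁻³⁴)(3×10⁸) / (5.09 × 1.602×10⁻¹⁹)
λ = 243.58 nm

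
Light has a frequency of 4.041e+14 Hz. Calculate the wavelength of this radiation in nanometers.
741.88 nm

Using the wave equation: c = fλ

Solving for wavelength:
λ = c/f = (3×10⁸ m/s) / (4.041e+14 Hz)
λ = 741.88 nm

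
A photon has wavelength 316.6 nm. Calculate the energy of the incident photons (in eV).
3.9161 eV

Using E = hf = hc/λ:

E = hc/λ = (6.626×10⁻³⁴ J·s)(3×10⁸ m/s) / (316.6×10⁻⁹ m)
E = 3.9161 eV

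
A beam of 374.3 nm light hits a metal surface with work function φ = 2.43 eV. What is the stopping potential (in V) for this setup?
0.8824 V

The stopping potential V_s satisfies: eV_s = KE_max

First, find KE_max using Einstein's equation:
E_photon = hc/λ = 3.3124 eV
KE_max = E_photon - φ = 3.3124 - 2.43 = 0.8824 eV

Since eV_s = KE_max:
V_s = KE_max/e = 0.8824 V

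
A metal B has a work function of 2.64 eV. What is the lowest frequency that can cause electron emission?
6.3835e+14 Hz

The threshold frequency is when the photon energy equals the work function:
hf₀ = φ

Solving for f₀:
f₀ = φ/h = (2.64 eV × 1.602×10⁻¹⁹ J/eV) / (6.626×10⁻³⁴ J·s)
f₀ = 6.3835e+14 Hz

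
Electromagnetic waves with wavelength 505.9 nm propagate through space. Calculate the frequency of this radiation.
5.9259e+14 Hz

Using the wave equation: c = fλ

Solving for frequency:
f = c/λ = (3×10⁸ m/s) / (505.9×10⁻⁹ m)
f = 5.9259e+14 Hz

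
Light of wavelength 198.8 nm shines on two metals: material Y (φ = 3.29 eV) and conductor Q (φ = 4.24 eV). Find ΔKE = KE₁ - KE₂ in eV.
0.9500 eV

Using KE_max = hc/λ - φ for each metal:

Photon energy: E = hc/λ = 6.2366 eV

For material Y (φ₁ = 3.29 eV):
KE₁ = E - φ₁ = 6.2366 - 3.29 = 2.9466 eV

For conductor Q (φ₂ = 4.24 eV):
KE₂ = E - φ₂ = 6.2366 - 4.24 = 1.9966 eV

Difference:
ΔKE = KE₁ - KE₂ = 2.9466 - 1.9966 = 0.9500 eV

Note: The difference equals the difference in work functions: 4.24 - 3.29 = 0.95 eV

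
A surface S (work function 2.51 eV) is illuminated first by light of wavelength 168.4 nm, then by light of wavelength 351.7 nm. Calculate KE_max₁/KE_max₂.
4.7794

Using Einstein's equation: KE_max = hc/λ - φ

For λ₁ = 168.4 nm:
E₁ = hc/λ₁ = 7.3625 eV
KE₁ = E₁ - φ = 7.3625 - 2.51 = 4.8525 eV

For λ₂ = 351.7 nm:
E₂ = hc/λ₂ = 3.5253 eV
KE₂ = E₂ - φ = 3.5253 - 2.51 = 1.0153 eV

Ratio: KE₁/KE₂ = 4.8525/1.0153 = 4.7794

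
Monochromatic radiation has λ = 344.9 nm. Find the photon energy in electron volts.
3.5948 eV

Using E = hf = hc/λ:

E = hc/λ = (6.626×10⁻³⁴ J·s)(3×10⁸ m/s) / (344.9×10⁻⁹ m)
E = 3.5948 eV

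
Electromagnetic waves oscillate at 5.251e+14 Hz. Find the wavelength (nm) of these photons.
570.92 nm

Using the wave equation: c = fλ

Solving for wavelength:
λ = c/f = (3×10⁸ m/s) / (5.251e+14 Hz)
λ = 570.92 nm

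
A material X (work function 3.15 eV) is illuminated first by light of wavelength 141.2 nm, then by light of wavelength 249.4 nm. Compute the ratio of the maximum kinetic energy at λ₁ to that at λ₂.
3.0916

Using Einstein's equation: KE_max = hc/λ - φ

For λ₁ = 141.2 nm:
E₁ = hc/λ₁ = 8.7808 eV
KE₁ = E₁ - φ = 8.7808 - 3.15 = 5.6308 eV

For λ₂ = 249.4 nm:
E₂ = hc/λ₂ = 4.9713 eV
KE₂ = E₂ - φ = 4.9713 - 3.15 = 1.8213 eV

Ratio: KE₁/KE₂ = 5.6308/1.8213 = 3.0916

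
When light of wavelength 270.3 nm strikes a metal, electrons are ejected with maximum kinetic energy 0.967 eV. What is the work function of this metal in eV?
3.62 eV

From Einstein's photoelectric equation: KE_max = hf - φ = hc/λ - φ

Rearranging for φ:
φ = hc/λ - KE_max

Calculate photon energy:
E_photon = hc/λ = 4.5869 eV

Therefore:
φ = 4.5869 - 0.967 = 3.62 eV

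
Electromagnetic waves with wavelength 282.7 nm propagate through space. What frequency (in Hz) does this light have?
1.0605e+15 Hz

Using the wave equation: c = fλ

Solving for frequency:
f = c/λ = (3×10⁸ m/s) / (282.7×10⁻⁹ m)
f = 1.0605e+15 Hz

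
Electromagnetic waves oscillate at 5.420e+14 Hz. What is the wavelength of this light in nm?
553.12 nm

Using the wave equation: c = fλ

Solving for wavelength:
λ = c/f = (3×10⁸ m/s) / (5.420e+14 Hz)
λ = 553.12 nm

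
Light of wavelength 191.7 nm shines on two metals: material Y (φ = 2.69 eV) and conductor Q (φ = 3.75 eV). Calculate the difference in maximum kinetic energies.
1.0600 eV

Using KE_max = hc/λ - φ for each metal:

Photon energy: E = hc/λ = 6.4676 eV

For material Y (φ₁ = 2.69 eV):
KE₁ = E - φ₁ = 6.4676 - 2.69 = 3.7776 eV

For conductor Q (φ₂ = 3.75 eV):
KE₂ = E - φ₂ = 6.4676 - 3.75 = 2.7176 eV

Difference:
ΔKE = KE₁ - KE₂ = 3.7776 - 2.7176 = 1.0600 eV

Note: The difference equals the difference in work functions: 3.75 - 2.69 = 1.06 eV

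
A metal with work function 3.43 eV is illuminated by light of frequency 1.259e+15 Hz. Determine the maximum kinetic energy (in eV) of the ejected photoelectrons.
1.7768 eV

Using Einstein's photoelectric equation: KE_max = hf - φ

First, calculate the photon energy:
E_photon = hf = (6.626×10⁻³⁴ J·s)(1.259e+15 Hz)
E_photon = 5.2068 eV

Then, the maximum kinetic energy:
KE_max = E_photon - φ = 5.2068 eV - 3.43 eV = 1.7768 eV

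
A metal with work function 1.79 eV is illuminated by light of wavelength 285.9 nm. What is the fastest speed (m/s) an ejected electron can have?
9.4647e+05 m/s

First, find the maximum kinetic energy:
E_photon = hc/λ = 4.3366 eV
KE_max = E_photon - φ = 4.3366 - 1.79 = 2.5466 eV

Convert to Joules: KE_max = 2.5466 × 1.602×10⁻¹⁹ J = 4.0801e-19 J

Then use KE = ½mv² to find velocity:
v = √(2·KE/m) = √(2 × 4.0801e-19 J / 9.109e-31 kg)
v = 9.4647e+05 m/s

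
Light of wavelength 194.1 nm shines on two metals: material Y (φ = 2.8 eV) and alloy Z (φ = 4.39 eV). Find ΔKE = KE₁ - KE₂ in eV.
1.5900 eV

Using KE_max = hc/λ - φ for each metal:

Photon energy: E = hc/λ = 6.3876 eV

For material Y (φ₁ = 2.8 eV):
KE₁ = E - φ₁ = 6.3876 - 2.8 = 3.5876 eV

For alloy Z (φ₂ = 4.39 eV):
KE₂ = E - φ₂ = 6.3876 - 4.39 = 1.9976 eV

Difference:
ΔKE = KE₁ - KE₂ = 3.5876 - 1.9976 = 1.5900 eV

Note: The difference equals the difference in work functions: 4.39 - 2.8 = 1.59 eV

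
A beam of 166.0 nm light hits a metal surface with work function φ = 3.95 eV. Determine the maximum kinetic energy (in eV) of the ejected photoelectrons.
3.5189 eV

Using Einstein's photoelectric equation: KE_max = hf - φ = hc/λ - φ

First, calculate the photon energy:
E_photon = hc/λ = (6.626×10⁻³⁴ J·s)(3×10⁸ m/s) / (166.0×10⁻⁹ m)
E_photon = 7.4689 eV

Then, the maximum kinetic energy:
KE_max = E_photon - φ = 7.4689 eV - 3.95 eV = 3.5189 eV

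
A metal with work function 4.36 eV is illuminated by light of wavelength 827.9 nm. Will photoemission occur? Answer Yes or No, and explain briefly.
No

For photoemission, the photon energy must exceed the work function.

Photon energy: E = hc/λ = 1.4976 eV
Work function: φ = 4.36 eV

Since E_photon (1.4976 eV) < φ (4.36 eV), photoemission will NOT occur.
The threshold wavelength is λ₀ = hc/φ = 284.4 nm.
Since 827.9 nm > 284.4 nm, the photons lack sufficient energy.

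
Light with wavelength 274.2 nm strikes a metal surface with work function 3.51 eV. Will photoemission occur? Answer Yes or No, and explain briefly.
Yes

For photoemission, the photon energy must exceed the work function.

Photon energy: E = hc/λ = 4.5217 eV
Work function: φ = 3.51 eV

Since E_photon (4.5217 eV) > φ (3.51 eV), photoemission WILL occur.
The threshold wavelength is λ₀ = hc/φ = 353.2 nm.
Since 274.2 nm < 353.2 nm, the light has sufficient energy.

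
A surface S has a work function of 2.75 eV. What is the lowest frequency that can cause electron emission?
6.6495e+14 Hz

The threshold frequency is when the photon energy equals the work function:
hf₀ = φ

Solving for f₀:
f₀ = φ/h = (2.75 eV × 1.602×10⁻¹⁹ J/eV) / (6.626×10⁻³⁴ J·s)
f₀ = 6.6495e+14 Hz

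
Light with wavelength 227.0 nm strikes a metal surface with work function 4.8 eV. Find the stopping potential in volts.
0.6619 V

The stopping potential V_s satisfies: eV_s = KE_max

First, find KE_max using Einstein's equation:
E_photon = hc/λ = 5.4619 eV
KE_max = E_photon - φ = 5.4619 - 4.8 = 0.6619 eV

Since eV_s = KE_max:
V_s = KE_max/e = 0.6619 V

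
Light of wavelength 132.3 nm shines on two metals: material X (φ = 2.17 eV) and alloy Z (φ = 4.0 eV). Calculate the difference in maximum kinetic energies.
1.8300 eV

Using KE_max = hc/λ - φ for each metal:

Photon energy: E = hc/λ = 9.3714 eV

For material X (φ₁ = 2.17 eV):
KE₁ = E - φ₁ = 9.3714 - 2.17 = 7.2014 eV

For alloy Z (φ₂ = 4.0 eV):
KE₂ = E - φ₂ = 9.3714 - 4.0 = 5.3714 eV

Difference:
ΔKE = KE₁ - KE₂ = 7.2014 - 5.3714 = 1.8300 eV

Note: The difference equals the difference in work functions: 4.0 - 2.17 = 1.83 eV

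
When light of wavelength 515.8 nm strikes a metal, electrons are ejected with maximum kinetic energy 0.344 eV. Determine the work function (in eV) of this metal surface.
2.06 eV

From Einstein's photoelectric equation: KE_max = hf - φ = hc/λ - φ

Rearranging for φ:
φ = hc/λ - KE_max

Calculate photon energy:
E_photon = hc/λ = 2.4037 eV

Therefore:
φ = 2.4037 - 0.344 = 2.06 eV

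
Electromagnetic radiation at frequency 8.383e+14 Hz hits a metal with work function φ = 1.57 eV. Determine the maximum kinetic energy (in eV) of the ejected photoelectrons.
1.8969 eV

Using Einstein's photoelectric equation: KE_max = hf - φ

First, calculate the photon energy:
E_photon = hf = (6.626×10⁻³⁴ J·s)(8.383e+14 Hz)
E_photon = 3.4669 eV

Then, the maximum kinetic energy:
KE_max = E_photon - φ = 3.4669 eV - 1.57 eV = 1.8969 eV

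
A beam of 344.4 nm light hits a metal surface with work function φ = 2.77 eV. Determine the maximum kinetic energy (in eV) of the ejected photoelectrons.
0.8300 eV

Using Einstein's photoelectric equation: KE_max = hf - φ = hc/λ - φ

First, calculate the photon energy:
E_photon = hc/λ = (6.626×10⁻³⁴ J·s)(3×10⁸ m/s) / (344.4×10⁻⁹ m)
E_photon = 3.6000 eV

Then, the maximum kinetic energy:
KE_max = E_photon - φ = 3.6000 eV - 2.77 eV = 0.8300 eV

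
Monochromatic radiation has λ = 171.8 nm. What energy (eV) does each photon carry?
7.2168 eV

Using E = hf = hc/λ:

E = hc/λ = (6.626×10⁻³⁴ J·s)(3×10⁸ m/s) / (171.8×10⁻⁹ m)
E = 7.2168 eV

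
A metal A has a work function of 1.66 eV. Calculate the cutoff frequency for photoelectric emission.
4.0139e+14 Hz

The threshold frequency is when the photon energy equals the work function:
hf₀ = φ

Solving for f₀:
f₀ = φ/h = (1.66 eV × 1.602×10⁻¹⁹ J/eV) / (6.626×10⁻³⁴ J·s)
f₀ = 4.0139e+14 Hz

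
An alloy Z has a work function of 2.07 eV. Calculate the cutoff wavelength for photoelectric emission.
598.96 nm

The threshold wavelength is when the photon energy equals the work function:
hc/λ₀ = φ

Solving for λ₀:
λ₀ = hc/φ = (6.626×10⁻³⁴ J·s)(3×10⁸ m/s) / (2.07 eV × 1.602×10⁻¹⁹ J/eV)
λ₀ = 598.96 nm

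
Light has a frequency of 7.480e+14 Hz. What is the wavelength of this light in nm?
400.79 nm

Using the wave equation: c = fλ

Solving for wavelength:
λ = c/f = (3×10⁸ m/s) / (7.480e+14 Hz)
λ = 400.79 nm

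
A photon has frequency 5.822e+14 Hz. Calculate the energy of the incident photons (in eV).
2.4078 eV

Using E = hf:

E = hf = (6.626×10⁻³⁴ J·s)(5.822e+14 Hz)
E = 2.4078 eV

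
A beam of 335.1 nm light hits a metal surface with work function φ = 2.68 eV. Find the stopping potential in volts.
1.0199 V

The stopping potential V_s satisfies: eV_s = KE_max

First, find KE_max using Einstein's equation:
E_photon = hc/λ = 3.6999 eV
KE_max = E_photon - φ = 3.6999 - 2.68 = 1.0199 eV

Since eV_s = KE_max:
V_s = KE_max/e = 1.0199 V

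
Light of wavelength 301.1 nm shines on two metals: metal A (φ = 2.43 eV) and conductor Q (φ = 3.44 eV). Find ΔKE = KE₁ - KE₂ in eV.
1.0100 eV

Using KE_max = hc/λ - φ for each metal:

Photon energy: E = hc/λ = 4.1177 eV

For metal A (φ₁ = 2.43 eV):
KE₁ = E - φ₁ = 4.1177 - 2.43 = 1.6877 eV

For conductor Q (φ₂ = 3.44 eV):
KE₂ = E - φ₂ = 4.1177 - 3.44 = 0.6777 eV

Difference:
ΔKE = KE₁ - KE₂ = 1.6877 - 0.6777 = 1.0100 eV

Note: The difference equals the difference in work functions: 3.44 - 2.43 = 1.01 eV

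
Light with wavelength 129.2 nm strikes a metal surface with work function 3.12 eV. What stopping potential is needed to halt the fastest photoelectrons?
6.4763 V

The stopping potential V_s satisfies: eV_s = KE_max

First, find KE_max using Einstein's equation:
E_photon = hc/λ = 9.5963 eV
KE_max = E_photon - φ = 9.5963 - 3.12 = 6.4763 eV

Since eV_s = KE_max:
V_s = KE_max/e = 6.4763 V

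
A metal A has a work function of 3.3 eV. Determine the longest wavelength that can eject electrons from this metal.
375.71 nm

The threshold wavelength is when the photon energy equals the work function:
hc/λ₀ = φ

Solving for λ₀:
λ₀ = hc/φ = (6.626×10⁻³⁴ J·s)(3×10⁸ m/s) / (3.3 eV × 1.602×10⁻¹⁹ J/eV)
λ₀ = 375.71 nm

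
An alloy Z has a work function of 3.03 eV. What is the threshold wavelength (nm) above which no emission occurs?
409.19 nm

The threshold wavelength is when the photon energy equals the work function:
hc/λ₀ = φ

Solving for λ₀:
λ₀ = hc/φ = (6.626×10⁻³⁴ J·s)(3×10⁸ m/s) / (3.03 eV × 1.602×10⁻¹⁹ J/eV)
λ₀ = 409.19 nm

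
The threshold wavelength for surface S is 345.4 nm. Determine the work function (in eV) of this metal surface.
3.59 eV

At the threshold wavelength, photon energy equals work function:
φ = hc/λ₀

Calculating:
φ = (6.626×10⁻³⁴ J·s)(3×10⁸ m/s) / (345.4×10⁻⁹ m)
φ = 3.59 eV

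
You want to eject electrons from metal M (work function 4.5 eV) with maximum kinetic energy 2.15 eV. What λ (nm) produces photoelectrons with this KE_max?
186.44 nm

From Einstein's equation: KE_max = hc/λ - φ

Rearranging for λ:
hc/λ = KE_max + φ
λ = hc/(KE_max + φ)

Required photon energy:
E_photon = KE_max + φ = 2.15 + 4.5 = 6.65 eV

Required wavelength:
λ = hc/E_photon = (6.626×10⁻³⁴)(3×10⁸) / (6.65 × 1.602×10⁻¹⁹)
λ = 186.44 nm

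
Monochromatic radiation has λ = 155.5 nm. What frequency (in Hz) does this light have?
1.9279e+15 Hz

Using the wave equation: c = fλ

Solving for frequency:
f = c/λ = (3×10⁸ m/s) / (155.5×10⁻⁹ m)
f = 1.9279e+15 Hz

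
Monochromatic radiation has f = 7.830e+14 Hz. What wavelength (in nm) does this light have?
382.88 nm

Using the wave equation: c = fλ

Solving for wavelength:
λ = c/f = (3×10⁸ m/s) / (7.830e+14 Hz)
λ = 382.88 nm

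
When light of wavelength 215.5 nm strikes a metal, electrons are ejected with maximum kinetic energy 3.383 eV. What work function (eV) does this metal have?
2.37 eV

From Einstein's photoelectric equation: KE_max = hf - φ = hc/λ - φ

Rearranging for φ:
φ = hc/λ - KE_max

Calculate photon energy:
E_photon = hc/λ = 5.7533 eV

Therefore:
φ = 5.7533 - 3.383 = 2.37 eV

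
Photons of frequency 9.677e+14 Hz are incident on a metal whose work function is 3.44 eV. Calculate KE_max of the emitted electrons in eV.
0.5621 eV

Using Einstein's photoelectric equation: KE_max = hf - φ

First, calculate the photon energy:
E_photon = hf = (6.626×10⁻³⁴ J·s)(9.677e+14 Hz)
E_photon = 4.0021 eV

Then, the maximum kinetic energy:
KE_max = E_photon - φ = 4.0021 eV - 3.44 eV = 0.5621 eV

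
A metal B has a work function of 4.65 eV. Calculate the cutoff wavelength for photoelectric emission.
266.63 nm

The threshold wavelength is when the photon energy equals the work function:
hc/λ₀ = φ

Solving for λ₀:
λ₀ = hc/φ = (6.626×10⁻³⁴ J·s)(3×10⁸ m/s) / (4.65 eV × 1.602×10⁻¹⁹ J/eV)
λ₀ = 266.63 nm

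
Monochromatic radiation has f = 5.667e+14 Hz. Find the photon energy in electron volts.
2.3437 eV

Using E = hf:

E = hf = (6.626×10⁻³⁴ J·s)(5.667e+14 Hz)
E = 2.3437 eV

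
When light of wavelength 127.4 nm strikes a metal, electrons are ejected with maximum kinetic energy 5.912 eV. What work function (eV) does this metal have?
3.82 eV

From Einstein's photoelectric equation: KE_max = hf - φ = hc/λ - φ

Rearranging for φ:
φ = hc/λ - KE_max

Calculate photon energy:
E_photon = hc/λ = 9.7319 eV

Therefore:
φ = 9.7319 - 5.912 = 3.82 eV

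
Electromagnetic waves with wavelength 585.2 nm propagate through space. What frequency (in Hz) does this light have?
5.1229e+14 Hz

Using the wave equation: c = fλ

Solving for frequency:
f = c/λ = (3×10⁸ m/s) / (585.2×10⁻⁹ m)
f = 5.1229e+14 Hz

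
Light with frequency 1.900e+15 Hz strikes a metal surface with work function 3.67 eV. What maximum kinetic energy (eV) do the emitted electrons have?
4.1878 eV

Using Einstein's photoelectric equation: KE_max = hf - φ

First, calculate the photon energy:
E_photon = hf = (6.626×10⁻³⁴ J·s)(1.900e+15 Hz)
E_photon = 7.8578 eV

Then, the maximum kinetic energy:
KE_max = E_photon - φ = 7.8578 eV - 3.67 eV = 4.1878 eV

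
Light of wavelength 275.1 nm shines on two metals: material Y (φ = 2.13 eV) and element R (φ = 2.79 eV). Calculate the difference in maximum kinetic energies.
0.6600 eV

Using KE_max = hc/λ - φ for each metal:

Photon energy: E = hc/λ = 4.5069 eV

For material Y (φ₁ = 2.13 eV):
KE₁ = E - φ₁ = 4.5069 - 2.13 = 2.3769 eV

For element R (φ₂ = 2.79 eV):
KE₂ = E - φ₂ = 4.5069 - 2.79 = 1.7169 eV

Difference:
ΔKE = KE₁ - KE₂ = 2.3769 - 1.7169 = 0.6600 eV

Note: The difference equals the difference in work functions: 2.79 - 2.13 = 0.66 eV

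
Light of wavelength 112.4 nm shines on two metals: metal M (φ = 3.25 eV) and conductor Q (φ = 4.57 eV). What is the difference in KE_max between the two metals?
1.3200 eV

Using KE_max = hc/λ - φ for each metal:

Photon energy: E = hc/λ = 11.0306 eV

For metal M (φ₁ = 3.25 eV):
KE₁ = E - φ₁ = 11.0306 - 3.25 = 7.7806 eV

For conductor Q (φ₂ = 4.57 eV):
KE₂ = E - φ₂ = 11.0306 - 4.57 = 6.4606 eV

Difference:
ΔKE = KE₁ - KE₂ = 7.7806 - 6.4606 = 1.3200 eV

Note: The difference equals the difference in work functions: 4.57 - 3.25 = 1.32 eV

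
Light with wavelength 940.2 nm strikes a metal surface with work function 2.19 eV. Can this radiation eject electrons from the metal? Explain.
No

For photoemission, the photon energy must exceed the work function.

Photon energy: E = hc/λ = 1.3187 eV
Work function: φ = 2.19 eV

Since E_photon (1.3187 eV) < φ (2.19 eV), photoemission will NOT occur.
The threshold wavelength is λ₀ = hc/φ = 566.1 nm.
Since 940.2 nm > 566.1 nm, the photons lack sufficient energy.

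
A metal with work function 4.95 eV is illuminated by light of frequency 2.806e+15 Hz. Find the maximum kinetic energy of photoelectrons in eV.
6.6547 eV

Using Einstein's photoelectric equation: KE_max = hf - φ

First, calculate the photon energy:
E_photon = hf = (6.626×10⁻³⁴ J·s)(2.806e+15 Hz)
E_photon = 11.6047 eV

Then, the maximum kinetic energy:
KE_max = E_photon - φ = 11.6047 eV - 4.95 eV = 6.6547 eV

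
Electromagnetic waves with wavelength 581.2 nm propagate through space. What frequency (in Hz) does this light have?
5.1582e+14 Hz

Using the wave equation: c = fλ

Solving for frequency:
f = c/λ = (3×10⁸ m/s) / (581.2×10⁻⁹ m)
f = 5.1582e+14 Hz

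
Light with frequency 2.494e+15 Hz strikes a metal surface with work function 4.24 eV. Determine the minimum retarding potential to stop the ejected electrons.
6.0744 V

The stopping potential V_s satisfies: eV_s = KE_max

First, find KE_max using Einstein's equation:
E_photon = hf = (6.626×10⁻³⁴ J·s)(2.494e+15 Hz) = 10.3144 eV
KE_max = E_photon - φ = 10.3144 - 4.24 = 6.0744 eV

Since eV_s = KE_max:
V_s = KE_max/e = 6.0744 V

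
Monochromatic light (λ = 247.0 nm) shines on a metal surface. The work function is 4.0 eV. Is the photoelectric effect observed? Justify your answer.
Yes

For photoemission, the photon energy must exceed the work function.

Photon energy: E = hc/λ = 5.0196 eV
Work function: φ = 4.0 eV

Since E_photon (5.0196 eV) > φ (4.0 eV), photoemission WILL occur.
The threshold wavelength is λ₀ = hc/φ = 310.0 nm.
Since 247.0 nm < 310.0 nm, the light has sufficient energy.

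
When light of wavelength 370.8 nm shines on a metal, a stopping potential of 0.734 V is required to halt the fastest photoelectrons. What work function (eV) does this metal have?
2.61 eV

The stopping potential gives the maximum kinetic energy: KE_max = eV_s = 0.734 eV

From Einstein's photoelectric equation: KE_max = hc/λ - φ
Rearranging: φ = hc/λ - KE_max

Calculate photon energy:
E_photon = hc/λ = (6.626×10⁻³⁴ J·s)(3×10⁸ m/s) / (370.8×10⁻⁹ m) = 3.3437 eV

Therefore:
φ = 3.3437 - 0.734 = 2.61 eV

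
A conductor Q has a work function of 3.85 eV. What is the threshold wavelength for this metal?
322.04 nm

The threshold wavelength is when the photon energy equals the work function:
hc/λ₀ = φ

Solving for λ₀:
λ₀ = hc/φ = (6.626×10⁻³⁴ J·s)(3×10⁸ m/s) / (3.85 eV × 1.602×10⁻¹⁹ J/eV)
λ₀ = 322.04 nm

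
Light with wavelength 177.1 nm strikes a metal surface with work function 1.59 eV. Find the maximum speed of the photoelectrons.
1.3796e+06 m/s

First, find the maximum kinetic energy:
E_photon = hc/λ = 7.0008 eV
KE_max = E_photon - φ = 7.0008 - 1.59 = 5.4108 eV

Convert to Joules: KE_max = 5.4108 × 1.602×10⁻¹⁹ J = 8.6691e-19 J

Then use KE = ½mv² to find velocity:
v = √(2·KE/m) = √(2 × 8.6691e-19 J / 9.109e-31 kg)
v = 1.3796e+06 m/s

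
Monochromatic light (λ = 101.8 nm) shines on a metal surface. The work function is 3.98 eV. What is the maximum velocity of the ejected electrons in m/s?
1.6983e+06 m/s

First, find the maximum kinetic energy:
E_photon = hc/λ = 12.1792 eV
KE_max = E_photon - φ = 12.1792 - 3.98 = 8.1992 eV

Convert to Joules: KE_max = 8.1992 × 1.602×10⁻¹⁹ J = 1.3137e-18 J

Then use KE = ½mv² to find velocity:
v = √(2·KE/m) = √(2 × 1.3137e-18 J / 9.109e-31 kg)
v = 1.6983e+06 m/s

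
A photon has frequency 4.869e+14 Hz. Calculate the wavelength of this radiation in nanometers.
615.72 nm

Using the wave equation: c = fλ

Solving for wavelength:
λ = c/f = (3×10⁸ m/s) / (4.869e+14 Hz)
λ = 615.72 nm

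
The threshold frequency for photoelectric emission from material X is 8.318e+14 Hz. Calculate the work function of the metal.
3.44 eV

At the threshold frequency, photon energy equals work function:
φ = hf₀

Calculating:
φ = (6.626×10⁻³⁴ J·s)(8.318e+14 Hz)
φ = 3.44 eV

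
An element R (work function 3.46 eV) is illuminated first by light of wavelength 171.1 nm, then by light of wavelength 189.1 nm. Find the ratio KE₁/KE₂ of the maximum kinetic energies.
1.2228

Using Einstein's equation: KE_max = hc/λ - φ

For λ₁ = 171.1 nm:
E₁ = hc/λ₁ = 7.2463 eV
KE₁ = E₁ - φ = 7.2463 - 3.46 = 3.7863 eV

For λ₂ = 189.1 nm:
E₂ = hc/λ₂ = 6.5565 eV
KE₂ = E₂ - φ = 6.5565 - 3.46 = 3.0965 eV

Ratio: KE₁/KE₂ = 3.7863/3.0965 = 1.2228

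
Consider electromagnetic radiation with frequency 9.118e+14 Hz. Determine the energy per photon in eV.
3.7709 eV

Using E = hf:

E = hf = (6.626×10⁻³⁴ J·s)(9.118e+14 Hz)
E = 3.7709 eV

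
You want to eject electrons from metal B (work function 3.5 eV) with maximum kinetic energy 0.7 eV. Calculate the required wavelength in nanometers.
295.20 nm

From Einstein's equation: KE_max = hc/λ - φ

Rearranging for λ:
hc/λ = KE_max + φ
λ = hc/(KE_max + φ)

Required photon energy:
E_photon = KE_max + φ = 0.7 + 3.5 = 4.20 eV

Required wavelength:
λ = hc/E_photon = (6.626×10⁻³⁴)(3×10⁸) / (4.20 × 1.602×10⁻¹⁹)
λ = 295.20 nm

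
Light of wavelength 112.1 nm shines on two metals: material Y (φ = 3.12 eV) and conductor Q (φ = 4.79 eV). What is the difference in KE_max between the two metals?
1.6700 eV

Using KE_max = hc/λ - φ for each metal:

Photon energy: E = hc/λ = 11.0601 eV

For material Y (φ₁ = 3.12 eV):
KE₁ = E - φ₁ = 11.0601 - 3.12 = 7.9401 eV

For conductor Q (φ₂ = 4.79 eV):
KE₂ = E - φ₂ = 11.0601 - 4.79 = 6.2701 eV

Difference:
ΔKE = KE₁ - KE₂ = 7.9401 - 6.2701 = 1.6700 eV

Note: The difference equals the difference in work functions: 4.79 - 3.12 = 1.67 eV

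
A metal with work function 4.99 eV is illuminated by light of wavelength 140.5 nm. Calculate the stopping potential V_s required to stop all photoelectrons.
3.8345 V

The stopping potential V_s satisfies: eV_s = KE_max

First, find KE_max using Einstein's equation:
E_photon = hc/λ = 8.8245 eV
KE_max = E_photon - φ = 8.8245 - 4.99 = 3.8345 eV

Since eV_s = KE_max:
V_s = KE_max/e = 3.8345 V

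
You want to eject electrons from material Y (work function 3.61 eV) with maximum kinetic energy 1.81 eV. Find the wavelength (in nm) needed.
228.75 nm

From Einstein's equation: KE_max = hc/λ - φ

Rearranging for λ:
hc/λ = KE_max + φ
λ = hc/(KE_max + φ)

Required photon energy:
E_photon = KE_max + φ = 1.81 + 3.61 = 5.42 eV

Required wavelength:
λ = hc/E_photon = (6.626×10⁻³⁴)(3×10⁸) / (5.42 × 1.602×10⁻¹⁹)
λ = 228.75 nm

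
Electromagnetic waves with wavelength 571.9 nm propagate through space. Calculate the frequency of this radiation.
5.2420e+14 Hz

Using the wave equation: c = fλ

Solving for frequency:
f = c/λ = (3×10⁸ m/s) / (571.9×10⁻⁹ m)
f = 5.2420e+14 Hz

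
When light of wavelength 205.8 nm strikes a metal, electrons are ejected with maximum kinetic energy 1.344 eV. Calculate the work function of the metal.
4.68 eV

From Einstein's photoelectric equation: KE_max = hf - φ = hc/λ - φ

Rearranging for φ:
φ = hc/λ - KE_max

Calculate photon energy:
E_photon = hc/λ = 6.0245 eV

Therefore:
φ = 6.0245 - 1.344 = 4.68 eV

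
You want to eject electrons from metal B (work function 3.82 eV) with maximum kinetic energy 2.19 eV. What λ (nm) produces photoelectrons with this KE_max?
206.30 nm

From Einstein's equation: KE_max = hc/λ - φ

Rearranging for λ:
hc/λ = KE_max + φ
λ = hc/(KE_max + φ)

Required photon energy:
E_photon = KE_max + φ = 2.19 + 3.82 = 6.01 eV

Required wavelength:
λ = hc/E_photon = (6.626×10⁻³⁴)(3×10⁸) / (6.01 × 1.602×10⁻¹⁹)
λ = 206.30 nm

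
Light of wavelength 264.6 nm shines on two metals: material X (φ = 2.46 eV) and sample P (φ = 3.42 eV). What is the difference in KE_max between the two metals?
0.9600 eV

Using KE_max = hc/λ - φ for each metal:

Photon energy: E = hc/λ = 4.6857 eV

For material X (φ₁ = 2.46 eV):
KE₁ = E - φ₁ = 4.6857 - 2.46 = 2.2257 eV

For sample P (φ₂ = 3.42 eV):
KE₂ = E - φ₂ = 4.6857 - 3.42 = 1.2657 eV

Difference:
ΔKE = KE₁ - KE₂ = 2.2257 - 1.2657 = 0.9600 eV

Note: The difference equals the difference in work functions: 3.42 - 2.46 = 0.96 eV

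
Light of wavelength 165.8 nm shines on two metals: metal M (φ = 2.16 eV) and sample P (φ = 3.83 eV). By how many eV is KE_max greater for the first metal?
1.6700 eV

Using KE_max = hc/λ - φ for each metal:

Photon energy: E = hc/λ = 7.4779 eV

For metal M (φ₁ = 2.16 eV):
KE₁ = E - φ₁ = 7.4779 - 2.16 = 5.3179 eV

For sample P (φ₂ = 3.83 eV):
KE₂ = E - φ₂ = 7.4779 - 3.83 = 3.6479 eV

Difference:
ΔKE = KE₁ - KE₂ = 5.3179 - 3.6479 = 1.6700 eV

Note: The difference equals the difference in work functions: 3.83 - 2.16 = 1.67 eV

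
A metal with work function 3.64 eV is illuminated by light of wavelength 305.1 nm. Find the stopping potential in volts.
0.4237 V

The stopping potential V_s satisfies: eV_s = KE_max

First, find KE_max using Einstein's equation:
E_photon = hc/λ = 4.0637 eV
KE_max = E_photon - φ = 4.0637 - 3.64 = 0.4237 eV

Since eV_s = KE_max:
V_s = KE_max/e = 0.4237 V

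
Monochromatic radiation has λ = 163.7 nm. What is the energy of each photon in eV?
7.5739 eV

Using E = hf = hc/λ:

E = hc/λ = (6.626×10⁻³⁴ J·s)(3×10⁸ m/s) / (163.7×10⁻⁹ m)
E = 7.5739 eV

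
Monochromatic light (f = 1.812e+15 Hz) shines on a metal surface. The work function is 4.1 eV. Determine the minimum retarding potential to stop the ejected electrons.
3.3938 V

The stopping potential V_s satisfies: eV_s = KE_max

First, find KE_max using Einstein's equation:
E_photon = hf = (6.626×10⁻³⁴ J·s)(1.812e+15 Hz) = 7.4938 eV
KE_max = E_photon - φ = 7.4938 - 4.1 = 3.3938 eV

Since eV_s = KE_max:
V_s = KE_max/e = 3.3938 V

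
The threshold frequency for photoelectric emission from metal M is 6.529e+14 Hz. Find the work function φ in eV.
2.70 eV

At the threshold frequency, photon energy equals work function:
φ = hf₀

Calculating:
φ = (6.626×10⁻³⁴ J·s)(6.529e+14 Hz)
φ = 2.70 eV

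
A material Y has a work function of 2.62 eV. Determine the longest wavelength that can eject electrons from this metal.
473.22 nm

The threshold wavelength is when the photon energy equals the work function:
hc/λ₀ = φ

Solving for λ₀:
λ₀ = hc/φ = (6.626×10⁻³⁴ J·s)(3×10⁸ m/s) / (2.62 eV × 1.602×10⁻¹⁹ J/eV)
λ₀ = 473.22 nm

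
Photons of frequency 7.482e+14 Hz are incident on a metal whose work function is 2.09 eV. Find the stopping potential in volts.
1.0043 V

The stopping potential V_s satisfies: eV_s = KE_max

First, find KE_max using Einstein's equation:
E_photon = hf = (6.626×10⁻³⁴ J·s)(7.482e+14 Hz) = 3.0943 eV
KE_max = E_photon - φ = 3.0943 - 2.09 = 1.0043 eV

Since eV_s = KE_max:
V_s = KE_max/e = 1.0043 V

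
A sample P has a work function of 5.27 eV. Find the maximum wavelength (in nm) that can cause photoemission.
235.26 nm

The threshold wavelength is when the photon energy equals the work function:
hc/λ₀ = φ

Solving for λ₀:
λ₀ = hc/φ = (6.626×10⁻³⁴ J·s)(3×10⁸ m/s) / (5.27 eV × 1.602×10⁻¹⁹ J/eV)
λ₀ = 235.26 nm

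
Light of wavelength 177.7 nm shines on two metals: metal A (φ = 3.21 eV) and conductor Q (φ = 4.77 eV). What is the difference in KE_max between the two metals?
1.5600 eV

Using KE_max = hc/λ - φ for each metal:

Photon energy: E = hc/λ = 6.9772 eV

For metal A (φ₁ = 3.21 eV):
KE₁ = E - φ₁ = 6.9772 - 3.21 = 3.7672 eV

For conductor Q (φ₂ = 4.77 eV):
KE₂ = E - φ₂ = 6.9772 - 4.77 = 2.2072 eV

Difference:
ΔKE = KE₁ - KE₂ = 3.7672 - 2.2072 = 1.5600 eV

Note: The difference equals the difference in work functions: 4.77 - 3.21 = 1.56 eV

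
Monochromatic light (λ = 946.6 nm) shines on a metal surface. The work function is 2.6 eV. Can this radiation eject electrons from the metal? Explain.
No

For photoemission, the photon energy must exceed the work function.

Photon energy: E = hc/λ = 1.3098 eV
Work function: φ = 2.6 eV

Since E_photon (1.3098 eV) < φ (2.6 eV), photoemission will NOT occur.
The threshold wavelength is λ₀ = hc/φ = 476.9 nm.
Since 946.6 nm > 476.9 nm, the photons lack sufficient energy.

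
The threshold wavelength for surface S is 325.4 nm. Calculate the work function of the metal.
3.81 eV

At the threshold wavelength, photon energy equals work function:
φ = hc/λ₀

Calculating:
φ = (6.626×10⁻³⁴ J·s)(3×10⁸ m/s) / (325.4×10⁻⁹ m)
φ = 3.81 eV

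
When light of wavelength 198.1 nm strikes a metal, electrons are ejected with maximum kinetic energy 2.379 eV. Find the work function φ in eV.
3.88 eV

From Einstein's photoelectric equation: KE_max = hf - φ = hc/λ - φ

Rearranging for φ:
φ = hc/λ - KE_max

Calculate photon energy:
E_photon = hc/λ = 6.2587 eV

Therefore:
φ = 6.2587 - 2.379 = 3.88 eV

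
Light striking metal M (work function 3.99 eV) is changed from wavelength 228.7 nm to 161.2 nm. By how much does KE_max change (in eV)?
2.2701 eV

Using Einstein's equation: KE_max = hc/λ - φ

For λ₁ = 228.7 nm:
KE₁ = hc/λ₁ - φ = 5.4213 - 3.99 = 1.4313 eV

For λ₂ = 161.2 nm:
KE₂ = hc/λ₂ - φ = 7.6913 - 3.99 = 3.7013 eV

Change in KE:
ΔKE = KE₂ - KE₁ = 3.7013 - 1.4313 = 2.2701 eV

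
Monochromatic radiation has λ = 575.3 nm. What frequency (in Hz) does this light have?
5.2111e+14 Hz

Using the wave equation: c = fλ

Solving for frequency:
f = c/λ = (3×10⁸ m/s) / (575.3×10⁻⁹ m)
f = 5.2111e+14 Hz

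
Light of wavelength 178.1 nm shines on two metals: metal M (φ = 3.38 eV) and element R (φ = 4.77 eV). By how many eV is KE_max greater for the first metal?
1.3900 eV

Using KE_max = hc/λ - φ for each metal:

Photon energy: E = hc/λ = 6.9615 eV

For metal M (φ₁ = 3.38 eV):
KE₁ = E - φ₁ = 6.9615 - 3.38 = 3.5815 eV

For element R (φ₂ = 4.77 eV):
KE₂ = E - φ₂ = 6.9615 - 4.77 = 2.1915 eV

Difference:
ΔKE = KE₁ - KE₂ = 3.5815 - 2.1915 = 1.3900 eV

Note: The difference equals the difference in work functions: 4.77 - 3.38 = 1.39 eV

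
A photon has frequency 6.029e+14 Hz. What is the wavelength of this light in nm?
497.25 nm

Using the wave equation: c = fλ

Solving for wavelength:
λ = c/f = (3×10⁸ m/s) / (6.029e+14 Hz)
λ = 497.25 nm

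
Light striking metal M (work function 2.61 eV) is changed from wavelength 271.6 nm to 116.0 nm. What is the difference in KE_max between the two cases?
6.1233 eV

Using Einstein's equation: KE_max = hc/λ - φ

For λ₁ = 271.6 nm:
KE₁ = hc/λ₁ - φ = 4.5650 - 2.61 = 1.9550 eV

For λ₂ = 116.0 nm:
KE₂ = hc/λ₂ - φ = 10.6883 - 2.61 = 8.0783 eV

Change in KE:
ΔKE = KE₂ - KE₁ = 8.0783 - 1.9550 = 6.1233 eV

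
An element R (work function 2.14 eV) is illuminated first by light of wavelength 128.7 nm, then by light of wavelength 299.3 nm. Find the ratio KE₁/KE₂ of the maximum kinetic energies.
3.7422

Using Einstein's equation: KE_max = hc/λ - φ

For λ₁ = 128.7 nm:
E₁ = hc/λ₁ = 9.6336 eV
KE₁ = E₁ - φ = 9.6336 - 2.14 = 7.4936 eV

For λ₂ = 299.3 nm:
E₂ = hc/λ₂ = 4.1425 eV
KE₂ = E₂ - φ = 4.1425 - 2.14 = 2.0025 eV

Ratio: KE₁/KE₂ = 7.4936/2.0025 = 3.7422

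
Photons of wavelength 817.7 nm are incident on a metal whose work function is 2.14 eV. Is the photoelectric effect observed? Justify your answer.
No

For photoemission, the photon energy must exceed the work function.

Photon energy: E = hc/λ = 1.5163 eV
Work function: φ = 2.14 eV

Since E_photon (1.5163 eV) < φ (2.14 eV), photoemission will NOT occur.
The threshold wavelength is λ₀ = hc/φ = 579.4 nm.
Since 817.7 nm > 579.4 nm, the photons lack sufficient energy.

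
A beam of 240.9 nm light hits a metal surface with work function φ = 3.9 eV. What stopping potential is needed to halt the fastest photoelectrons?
1.2467 V

The stopping potential V_s satisfies: eV_s = KE_max

First, find KE_max using Einstein's equation:
E_photon = hc/λ = 5.1467 eV
KE_max = E_photon - φ = 5.1467 - 3.9 = 1.2467 eV

Since eV_s = KE_max:
V_s = KE_max/e = 1.2467 V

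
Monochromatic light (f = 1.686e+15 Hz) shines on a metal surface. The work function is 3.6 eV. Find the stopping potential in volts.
3.3727 V

The stopping potential V_s satisfies: eV_s = KE_max

First, find KE_max using Einstein's equation:
E_photon = hf = (6.626×10⁻³⁴ J·s)(1.686e+15 Hz) = 6.9727 eV
KE_max = E_photon - φ = 6.9727 - 3.6 = 3.3727 eV

Since eV_s = KE_max:
V_s = KE_max/e = 3.3727 V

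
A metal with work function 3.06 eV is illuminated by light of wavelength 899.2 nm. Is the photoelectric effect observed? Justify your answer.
No

For photoemission, the photon energy must exceed the work function.

Photon energy: E = hc/λ = 1.3788 eV
Work function: φ = 3.06 eV

Since E_photon (1.3788 eV) < φ (3.06 eV), photoemission will NOT occur.
The threshold wavelength is λ₀ = hc/φ = 405.2 nm.
Since 899.2 nm > 405.2 nm, the photons lack sufficient energy.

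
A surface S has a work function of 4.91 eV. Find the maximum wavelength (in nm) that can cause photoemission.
252.51 nm

The threshold wavelength is when the photon energy equals the work function:
hc/λ₀ = φ

Solving for λ₀:
λ₀ = hc/φ = (6.626×10⁻³⁴ J·s)(3×10⁸ m/s) / (4.91 eV × 1.602×10⁻¹⁹ J/eV)
λ₀ = 252.51 nm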